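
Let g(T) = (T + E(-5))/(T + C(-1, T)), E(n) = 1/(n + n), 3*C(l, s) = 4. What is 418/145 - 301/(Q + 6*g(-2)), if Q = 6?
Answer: -332368/36105 ≈ -9.2056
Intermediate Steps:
C(l, s) = 4/3 (C(l, s) = (⅓)*4 = 4/3)
E(n) = 1/(2*n)
g(T) = (-⅒ + T)/(4/3 + T) (g(T) = (T + (½)/(-5))/(T + 4/3) = (T + (½)*(-⅕))/(4/3 + T) = (T - ⅒)/(4/3 + T) = (-⅒ + T)/(4/3 + T))
418/145 - 301/(Q + 6*g(-2)) = 418/145 - 301/(6 + 6*(3*(-1 + 10*(-2))/(10*(4 + 3*(-2))))) = 418*(1/145) - 301/(6 + 6*(3*(-1 - 20)/(10*(4 - 6)))) = 418/145 - 301/(6 + 6*((3/10)*(-21)/(-2))) = 418/145 - 301/(6 + 6*((3/10)*(-½)*(-21))) = 418/145 - 301/(6 + 6*(63/20)) = 418/145 - 301/(6 + 189/10) = 418/145 - 301/249/10 = 418/145 - 301*10/249 = 418/145 - 3010/249 = -332368/36105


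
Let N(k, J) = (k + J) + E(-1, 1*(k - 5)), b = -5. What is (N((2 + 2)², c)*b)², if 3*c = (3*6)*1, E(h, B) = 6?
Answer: 19600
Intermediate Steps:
c = 6 (c = ((3*6)*1)/3 = (18*1)/3 = (⅓)*18 = 6)
N(k, J) = 6 + J + k (N(k, J) = (k + J) + 6 = (J + k) + 6 = 6 + J + k)
(N((2 + 2)², c)*b)² = ((6 + 6 + (2 + 2)²)*(-5))² = ((6 + 6 + 4²)*(-5))² = ((6 + 6 + 16)*(-5))² = (28*(-5))² = (-140)² = 19600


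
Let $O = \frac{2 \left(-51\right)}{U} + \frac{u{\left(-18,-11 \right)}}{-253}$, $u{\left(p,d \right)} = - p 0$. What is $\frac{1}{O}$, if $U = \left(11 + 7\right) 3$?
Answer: $- \frac{9}{17} \approx -0.52941$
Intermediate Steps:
$u{\left(p,d \right)} = 0$
$U = 54$ ($U = 18 \cdot 3 = 54$)
$O = - \frac{17}{9}$ ($O = \frac{2 \left(-51\right)}{54} + \frac{0}{-253} = \left(-102\right) \frac{1}{54} + 0 \left(- \frac{1}{253}\right) = - \frac{17}{9} + 0 = - \frac{17}{9} \approx -1.8889$)
$\frac{1}{O} = \frac{1}{- \frac{17}{9}} = - \frac{9}{17}$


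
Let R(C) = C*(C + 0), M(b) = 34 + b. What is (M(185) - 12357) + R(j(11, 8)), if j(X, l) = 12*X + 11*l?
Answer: 36262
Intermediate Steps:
j(X, l) = 11*l + 12*X
R(C) = C² (R(C) = C*C = C²)
(M(185) - 12357) + R(j(11, 8)) = ((34 + 185) - 12357) + (11*8 + 12*11)² = (219 - 12357) + (88 + 132)² = -12138 + 220² = -12138 + 48400 = 36262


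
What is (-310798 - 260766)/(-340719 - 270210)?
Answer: 571564/610929 ≈ 0.93556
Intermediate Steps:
(-310798 - 260766)/(-340719 - 270210) = -571564/(-610929) = -571564*(-1/610929) = 571564/610929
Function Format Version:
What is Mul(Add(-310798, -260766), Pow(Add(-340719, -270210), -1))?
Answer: Rational(571564, 610929) ≈ 0.93556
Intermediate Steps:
Mul(Add(-310798, -260766), Pow(Add(-340719, -270210), -1)) = Mul(-571564, Pow(-610929, -1)) = Mul(-571564, Rational(-1, 610929)) = Rational(571564, 610929)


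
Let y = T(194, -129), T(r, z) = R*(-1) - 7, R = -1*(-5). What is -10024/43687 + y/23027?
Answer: -33049556/143711507 ≈ -0.22997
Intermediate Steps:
R = 5
T(r, z) = -12 (T(r, z) = 5*(-1) - 7 = -5 - 7 = -12)
y = -12
-10024/43687 + y/23027 = -10024/43687 - 12/23027 = -10024*1/43687 - 12*1/23027 = -1432/6241 - 12/23027 = -33049556/143711507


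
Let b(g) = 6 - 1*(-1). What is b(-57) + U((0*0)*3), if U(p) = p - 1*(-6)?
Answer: 13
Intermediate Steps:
b(g) = 7 (b(g) = 6 + 1 = 7)
U(p) = 6 + p (U(p) = p + 6 = 6 + p)
b(-57) + U((0*0)*3) = 7 + (6 + (0*0)*3) = 7 + (6 + 0*3) = 7 + (6 + 0) = 7 + 6 = 13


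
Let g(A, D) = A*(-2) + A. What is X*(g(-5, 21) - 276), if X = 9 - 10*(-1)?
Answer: -5149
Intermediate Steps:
g(A, D) = -A (g(A, D) = -2*A + A = -A)
X = 19 (X = 9 + 10 = 19)
X*(g(-5, 21) - 276) = 19*(-1*(-5) - 276) = 19*(5 - 276) = 19*(-271) = -5149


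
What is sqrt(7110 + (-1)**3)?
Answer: sqrt(7109) ≈ 84.315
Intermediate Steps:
sqrt(7110 + (-1)**3) = sqrt(7110 - 1) = sqrt(7109)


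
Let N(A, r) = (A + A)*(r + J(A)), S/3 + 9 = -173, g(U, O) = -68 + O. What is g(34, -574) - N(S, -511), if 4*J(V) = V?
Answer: -707712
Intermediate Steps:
J(V) = V/4
S = -546 (S = -27 + 3*(-173) = -27 - 519 = -546)
N(A, r) = 2*A*(r + A/4) (N(A, r) = (A + A)*(r + A/4) = (2*A)*(r + A/4) = 2*A*(r + A/4))
g(34, -574) - N(S, -511) = (-68 - 574) - (-546)*(-546 + 4*(-511))/2 = -642 - (-546)*(-546 - 2044)/2 = -642 - (-546)*(-2590)/2 = -642 - 1*707070 = -642 - 707070 = -707712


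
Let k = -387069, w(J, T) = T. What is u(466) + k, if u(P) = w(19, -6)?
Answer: -387075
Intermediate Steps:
u(P) = -6
u(466) + k = -6 - 387069 = -387075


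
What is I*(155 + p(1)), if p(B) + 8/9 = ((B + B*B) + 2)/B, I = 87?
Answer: 41267/3 ≈ 13756.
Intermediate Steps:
p(B) = -8/9 + (2 + B + B²)/B (p(B) = -8/9 + ((B + B*B) + 2)/B = -8/9 + ((B + B²) + 2)/B = -8/9 + (2 + B + B²)/B)
I*(155 + p(1)) = 87*(155 + (⅑ + 1 + 2/1)) = 87*(155 + (⅑ + 1 + 2*1)) = 87*(155 + (⅑ + 1 + 2)) = 87*(155 + 28/9) = 87*(1423/9) = 41267/3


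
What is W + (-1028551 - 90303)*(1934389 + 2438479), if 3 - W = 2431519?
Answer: -4892603284788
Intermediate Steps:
W = -2431516 (W = 3 - 1*2431519 = 3 - 2431519 = -2431516)
W + (-1028551 - 90303)*(1934389 + 2438479) = -2431516 + (-1028551 - 90303)*(1934389 + 2438479) = -2431516 - 1118854*4372868 = -2431516 - 4892600853272 = -4892603284788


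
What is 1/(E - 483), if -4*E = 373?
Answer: -4/2305 ≈ -0.0017354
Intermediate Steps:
E = -373/4 (E = -¼*373 = -373/4 ≈ -93.250)
1/(E - 483) = 1/(-373/4 - 483) = 1/(-2305/4) = -4/2305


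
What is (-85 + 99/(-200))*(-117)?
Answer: 2000583/200 ≈ 10003.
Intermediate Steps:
(-85 + 99/(-200))*(-117) = (-85 + 99*(-1/200))*(-117) = (-85 - 99/200)*(-117) = -17099/200*(-117) = 2000583/200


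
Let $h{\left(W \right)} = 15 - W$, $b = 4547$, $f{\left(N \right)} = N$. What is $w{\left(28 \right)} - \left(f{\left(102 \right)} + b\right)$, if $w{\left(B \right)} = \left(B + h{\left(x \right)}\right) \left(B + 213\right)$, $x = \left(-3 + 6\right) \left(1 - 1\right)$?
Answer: $5714$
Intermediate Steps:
$x = 0$ ($x = 3 \cdot 0 = 0$)
$w{\left(B \right)} = \left(15 + B\right) \left(213 + B\right)$ ($w{\left(B \right)} = \left(B + \left(15 - 0\right)\right) \left(B + 213\right) = \left(B + \left(15 + 0\right)\right) \left(213 + B\right) = \left(B + 15\right) \left(213 + B\right) = \left(15 + B\right) \left(213 + B\right)$)
$w{\left(28 \right)} - \left(f{\left(102 \right)} + b\right) = \left(3195 + 28^{2} + 228 \cdot 28\right) - \left(102 + 4547\right) = \left(3195 + 784 + 6384\right) - 4649 = 10363 - 4649 = 5714$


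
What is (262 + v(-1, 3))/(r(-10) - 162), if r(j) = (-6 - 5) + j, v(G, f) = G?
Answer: -87/61 ≈ -1.4262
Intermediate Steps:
r(j) = -11 + j
(262 + v(-1, 3))/(r(-10) - 162) = (262 - 1)/((-11 - 10) - 162) = 261/(-21 - 162) = 261/(-183) = 261*(-1/183) = -87/61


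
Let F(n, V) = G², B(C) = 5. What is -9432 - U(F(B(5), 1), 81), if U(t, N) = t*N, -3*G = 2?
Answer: -9468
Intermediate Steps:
G = -⅔ (G = -⅓*2 = -⅔ ≈ -0.66667)
F(n, V) = 4/9 (F(n, V) = (-⅔)² = 4/9)
U(t, N) = N*t
-9432 - U(F(B(5), 1), 81) = -9432 - 81*4/9 = -9432 - 1*36 = -9432 - 36 = -9468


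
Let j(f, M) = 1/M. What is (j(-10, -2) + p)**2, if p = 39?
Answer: 5929/4 ≈ 1482.3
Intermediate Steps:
(j(-10, -2) + p)**2 = (1/(-2) + 39)**2 = (-1/2 + 39)**2 = (77/2)**2 = 5929/4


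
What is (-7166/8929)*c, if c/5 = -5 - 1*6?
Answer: 394130/8929 ≈ 44.140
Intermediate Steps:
c = -55 (c = 5*(-5 - 1*6) = 5*(-5 - 6) = 5*(-11) = -55)
(-7166/8929)*c = -7166/8929*(-55) = 394130/8929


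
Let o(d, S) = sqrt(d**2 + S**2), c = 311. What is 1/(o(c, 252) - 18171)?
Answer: -18171/330025016 - 5*sqrt(6409)/330025016 ≈ -5.6272e-5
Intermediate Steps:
o(d, S) = sqrt(S**2 + d**2)
1/(o(c, 252) - 18171) = 1/(sqrt(252**2 + 311**2) - 18171) = 1/(sqrt(63504 + 96721) - 18171) = 1/(sqrt(160225) - 18171) = 1/(5*sqrt(6409) - 18171) = 1/(-18171 + 5*sqrt(6409))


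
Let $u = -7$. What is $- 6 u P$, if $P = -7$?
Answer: $-294$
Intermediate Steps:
$- 6 u P = \left(-6\right) \left(-7\right) \left(-7\right) = 42 \left(-7\right) = -294$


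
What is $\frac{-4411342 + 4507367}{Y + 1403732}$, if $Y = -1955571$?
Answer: $- \frac{4175}{23993} \approx -0.17401$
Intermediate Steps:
$\frac{-4411342 + 4507367}{Y + 1403732} = \frac{-4411342 + 4507367}{-1955571 + 1403732} = \frac{96025}{-551839} = 96025 \left(- \frac{1}{551839}\right) = - \frac{4175}{23993}$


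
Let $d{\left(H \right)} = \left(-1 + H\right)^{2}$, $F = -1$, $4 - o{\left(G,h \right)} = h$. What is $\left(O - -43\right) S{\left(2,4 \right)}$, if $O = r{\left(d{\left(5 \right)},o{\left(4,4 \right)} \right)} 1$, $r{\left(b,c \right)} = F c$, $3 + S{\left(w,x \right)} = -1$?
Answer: $-172$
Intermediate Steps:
$o{\left(G,h \right)} = 4 - h$
$S{\left(w,x \right)} = -4$ ($S{\left(w,x \right)} = -3 - 1 = -4$)
$r{\left(b,c \right)} = - c$
$O = 0$ ($O = - (4 - 4) 1 = \left(-1\right) 0 \cdot 1 = 0 \cdot 1 = 0$)
$\left(O - -43\right) S{\left(2,4 \right)} = \left(0 - -43\right) \left(-4\right) = \left(0 + 43\right) \left(-4\right) = 43 \left(-4\right) = -172$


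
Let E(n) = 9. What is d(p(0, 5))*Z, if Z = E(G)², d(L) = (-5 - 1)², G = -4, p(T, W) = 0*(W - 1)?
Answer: 2916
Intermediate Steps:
p(T, W) = 0 (p(T, W) = 0*(-1 + W) = 0)
d(L) = 36 (d(L) = (-6)² = 36)
Z = 81 (Z = 9² = 81)
d(p(0, 5))*Z = 36*81 = 2916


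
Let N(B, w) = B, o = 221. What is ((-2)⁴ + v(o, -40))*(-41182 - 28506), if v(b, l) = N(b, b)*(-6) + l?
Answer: 94078800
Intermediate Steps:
v(b, l) = l - 6*b (v(b, l) = b*(-6) + l = -6*b + l = l - 6*b)
((-2)⁴ + v(o, -40))*(-41182 - 28506) = ((-2)⁴ + (-40 - 6*221))*(-41182 - 28506) = (16 + (-40 - 1326))*(-69688) = (16 - 1366)*(-69688) = -1350*(-69688) = 94078800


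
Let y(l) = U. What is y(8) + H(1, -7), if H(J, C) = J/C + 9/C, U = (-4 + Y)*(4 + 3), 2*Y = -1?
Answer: -461/14 ≈ -32.929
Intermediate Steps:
Y = -½ (Y = (½)*(-1) = -½ ≈ -0.50000)
U = -63/2 (U = (-4 - ½)*(4 + 3) = -9/2*7 = -63/2 ≈ -31.500)
y(l) = -63/2
H(J, C) = 9/C + J/C
y(8) + H(1, -7) = -63/2 + (9 + 1)/(-7) = -63/2 - ⅐*10 = -63/2 - 10/7 = -461/14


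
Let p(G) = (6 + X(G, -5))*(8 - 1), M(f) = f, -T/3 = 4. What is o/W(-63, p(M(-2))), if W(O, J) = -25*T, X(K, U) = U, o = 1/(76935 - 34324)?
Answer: 1/12783300 ≈ 7.8227e-8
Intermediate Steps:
T = -12 (T = -3*4 = -12)
o = 1/42611 ≈ 2.3468e-5
p(G) = 7 (p(G) = (6 - 5)*(8 - 1) = 1*7 = 7)
W(O, J) = 300 (W(O, J) = -25*(-12) = 300)
o/W(-63, p(M(-2))) = (1/42611)/300 = (1/42611)*(1/300) = 1/12783300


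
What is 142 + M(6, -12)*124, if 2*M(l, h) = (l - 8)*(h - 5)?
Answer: 2250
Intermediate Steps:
M(l, h) = (-8 + l)*(-5 + h)/2 (M(l, h) = ((l - 8)*(h - 5))/2 = ((-8 + l)*(-5 + h))/2 = (-8 + l)*(-5 + h)/2)
142 + M(6, -12)*124 = 142 + (20 - 4*(-12) - 5/2*6 + (1/2)*(-12)*6)*124 = 142 + (20 + 48 - 15 - 36)*124 = 142 + 17*124 = 142 + 2108 = 2250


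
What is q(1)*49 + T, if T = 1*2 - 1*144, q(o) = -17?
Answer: -975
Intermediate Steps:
T = -142 (T = 2 - 144 = -142)
q(1)*49 + T = -17*49 - 142 = -833 - 142 = -975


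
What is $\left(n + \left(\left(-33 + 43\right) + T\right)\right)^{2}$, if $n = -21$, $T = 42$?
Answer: $961$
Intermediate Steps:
$\left(n + \left(\left(-33 + 43\right) + T\right)\right)^{2} = \left(-21 + \left(\left(-33 + 43\right) + 42\right)\right)^{2} = \left(-21 + \left(10 + 42\right)\right)^{2} = \left(-21 + 52\right)^{2} = 31^{2} = 961$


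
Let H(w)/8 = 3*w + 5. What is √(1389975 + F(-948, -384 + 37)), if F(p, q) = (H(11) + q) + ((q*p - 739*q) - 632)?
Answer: √1974689 ≈ 1405.2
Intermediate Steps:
H(w) = 40 + 24*w (H(w) = 8*(3*w + 5) = 8*(5 + 3*w) = 40 + 24*w)
F(p, q) = -328 - 738*q + p*q (F(p, q) = ((40 + 24*11) + q) + ((q*p - 739*q) - 632) = ((40 + 264) + q) + ((p*q - 739*q) - 632) = (304 + q) + ((-739*q + p*q) - 632) = (304 + q) + (-632 - 739*q + p*q) = -328 - 738*q + p*q)
√(1389975 + F(-948, -384 + 37)) = √(1389975 + (-328 - 738*(-384 + 37) - 948*(-384 + 37))) = √(1389975 + (-328 - 738*(-347) - 948*(-347))) = √(1389975 + (-328 + 256086 + 328956)) = √(1389975 + 584714) = √1974689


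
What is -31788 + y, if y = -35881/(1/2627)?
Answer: -94291175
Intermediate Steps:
y = -94259387 (y = -35881/1/2627 = -35881*2627 = -94259387)
-31788 + y = -31788 - 94259387 = -94291175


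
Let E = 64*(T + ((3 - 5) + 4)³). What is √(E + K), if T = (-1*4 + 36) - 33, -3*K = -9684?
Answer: 2*√919 ≈ 60.630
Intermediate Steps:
K = 3228 (K = -⅓*(-9684) = 3228)
T = -1 (T = (-4 + 36) - 33 = 32 - 33 = -1)
E = 448 (E = 64*(-1 + ((3 - 5) + 4)³) = 64*(-1 + (-2 + 4)³) = 64*(-1 + 2³) = 64*(-1 + 8) = 64*7 = 448)
√(E + K) = √(448 + 3228) = √3676 = 2*√919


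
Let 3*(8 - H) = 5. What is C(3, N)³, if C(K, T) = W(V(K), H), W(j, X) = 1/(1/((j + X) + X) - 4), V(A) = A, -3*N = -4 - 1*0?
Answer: -103823/6331625 ≈ -0.016398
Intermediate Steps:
H = 19/3 (H = 8 - ⅓*5 = 8 - 5/3 = 19/3 ≈ 6.3333)
N = 4/3 (N = -(-4 - 1*0)/3 = -(-4 + 0)/3 = -⅓*(-4) = 4/3 ≈ 1.3333)
W(j, X) = 1/(-4 + 1/(j + 2*X)) (W(j, X) = 1/(1/((X + j) + X) - 4) = 1/(1/(j + 2*X) - 4) = 1/(-4 + 1/(j + 2*X)))
C(K, T) = (-38/3 - K)/(149/3 + 4*K) (C(K, T) = (-K - 2*19/3)/(-1 + 4*K + 8*(19/3)) = (-K - 38/3)/(-1 + 4*K + 152/3) = (-38/3 - K)/(149/3 + 4*K))
C(3, N)³ = ((-38 - 3*3)/(149 + 12*3))³ = ((-38 - 9)/(149 + 36))³ = (-47/185)³ = -103823/6331625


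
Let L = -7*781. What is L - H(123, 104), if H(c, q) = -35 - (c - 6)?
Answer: -5315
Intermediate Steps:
H(c, q) = -29 - c (H(c, q) = -35 - (-6 + c) = -35 + (6 - c) = -29 - c)
L = -5467
L - H(123, 104) = -5467 - (-29 - 1*123) = -5467 - (-29 - 123) = -5467 - 1*(-152) = -5467 + 152 = -5315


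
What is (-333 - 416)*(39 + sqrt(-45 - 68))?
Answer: -29211 - 749*I*sqrt(113) ≈ -29211.0 - 7962.0*I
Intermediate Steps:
(-333 - 416)*(39 + sqrt(-45 - 68)) = -749*(39 + sqrt(-113)) = -749*(39 + I*sqrt(113)) = -29211 - 749*I*sqrt(113)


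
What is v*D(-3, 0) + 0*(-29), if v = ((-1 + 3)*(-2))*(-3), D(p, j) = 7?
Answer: 84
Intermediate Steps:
v = 12 (v = (2*(-2))*(-3) = -4*(-3) = 12)
v*D(-3, 0) + 0*(-29) = 12*7 + 0*(-29) = 84 + 0 = 84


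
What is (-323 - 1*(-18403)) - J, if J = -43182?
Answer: 61262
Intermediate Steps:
(-323 - 1*(-18403)) - J = (-323 - 1*(-18403)) - 1*(-43182) = (-323 + 18403) + 43182 = 18080 + 43182 = 61262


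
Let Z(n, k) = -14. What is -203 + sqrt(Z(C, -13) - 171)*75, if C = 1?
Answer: -203 + 75*I*sqrt(185) ≈ -203.0 + 1020.1*I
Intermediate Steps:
-203 + sqrt(Z(C, -13) - 171)*75 = -203 + sqrt(-14 - 171)*75 = -203 + sqrt(-185)*75 = -203 + (I*sqrt(185))*75 = -203 + 75*I*sqrt(185)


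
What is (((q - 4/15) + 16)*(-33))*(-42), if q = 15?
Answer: 212982/5 ≈ 42596.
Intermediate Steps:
(((q - 4/15) + 16)*(-33))*(-42) = (((15 - 4/15) + 16)*(-33))*(-42) = ((221/15 + 16)*(-33))*(-42) = ((461/15)*(-33))*(-42) = -5071/5*(-42) = 212982/5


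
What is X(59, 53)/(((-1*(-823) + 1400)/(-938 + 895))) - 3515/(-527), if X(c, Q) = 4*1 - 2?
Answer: 7768523/1171521 ≈ 6.6311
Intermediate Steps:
X(c, Q) = 2 (X(c, Q) = 4 - 2 = 2)
X(59, 53)/(((-1*(-823) + 1400)/(-938 + 895))) - 3515/(-527) = 2/(((-1*(-823) + 1400)/(-938 + 895))) - 3515/(-527) = 2/(((823 + 1400)/(-43))) - 3515*(-1/527) = 2/((2223*(-1/43))) + 3515/527 = 2/(-2223/43) + 3515/527 = 2*(-43/2223) + 3515/527 = -86/2223 + 3515/527 = 7768523/1171521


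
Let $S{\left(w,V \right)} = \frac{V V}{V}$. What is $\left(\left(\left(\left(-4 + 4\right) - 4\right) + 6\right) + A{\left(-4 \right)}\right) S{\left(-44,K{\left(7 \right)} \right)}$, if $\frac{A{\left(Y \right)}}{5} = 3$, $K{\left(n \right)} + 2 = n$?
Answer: $85$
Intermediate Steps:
$K{\left(n \right)} = -2 + n$
$A{\left(Y \right)} = 15$ ($A{\left(Y \right)} = 5 \cdot 3 = 15$)
$S{\left(w,V \right)} = V$ ($S{\left(w,V \right)} = \frac{V^{2}}{V} = V$)
$\left(\left(\left(\left(-4 + 4\right) - 4\right) + 6\right) + A{\left(-4 \right)}\right) S{\left(-44,K{\left(7 \right)} \right)} = \left(\left(\left(\left(-4 + 4\right) - 4\right) + 6\right) + 15\right) \left(-2 + 7\right) = \left(\left(\left(0 - 4\right) + 6\right) + 15\right) 5 = \left(\left(-4 + 6\right) + 15\right) 5 = \left(2 + 15\right) 5 = 17 \cdot 5 = 85$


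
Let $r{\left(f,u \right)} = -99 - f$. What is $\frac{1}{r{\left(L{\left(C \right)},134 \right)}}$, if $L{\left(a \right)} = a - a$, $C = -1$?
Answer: $- \frac{1}{99} \approx -0.010101$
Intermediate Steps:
$L{\left(a \right)} = 0$
$\frac{1}{r{\left(L{\left(C \right)},134 \right)}} = \frac{1}{-99 - 0} = \frac{1}{-99 + 0} = \frac{1}{-99} = - \frac{1}{99}$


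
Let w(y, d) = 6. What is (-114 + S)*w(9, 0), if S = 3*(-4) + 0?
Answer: -756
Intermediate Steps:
S = -12 (S = -12 + 0 = -12)
(-114 + S)*w(9, 0) = (-114 - 12)*6 = -126*6 = -756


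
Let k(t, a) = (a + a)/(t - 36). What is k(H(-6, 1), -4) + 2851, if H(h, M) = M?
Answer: 99793/35 ≈ 2851.2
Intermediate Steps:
k(t, a) = 2*a/(-36 + t) (k(t, a) = (2*a)/(-36 + t) = 2*a/(-36 + t))
k(H(-6, 1), -4) + 2851 = 2*(-4)/(-36 + 1) + 2851 = 2*(-4)/(-35) + 2851 = 2*(-4)*(-1/35) + 2851 = 8/35 + 2851 = 99793/35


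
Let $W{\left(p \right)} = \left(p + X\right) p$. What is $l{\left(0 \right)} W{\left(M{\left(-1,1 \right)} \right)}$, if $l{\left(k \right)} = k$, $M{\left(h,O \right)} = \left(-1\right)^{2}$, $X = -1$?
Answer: $0$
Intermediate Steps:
$M{\left(h,O \right)} = 1$
$W{\left(p \right)} = p \left(-1 + p\right)$ ($W{\left(p \right)} = \left(p - 1\right) p = \left(-1 + p\right) p = p \left(-1 + p\right)$)
$l{\left(0 \right)} W{\left(M{\left(-1,1 \right)} \right)} = 0 \cdot 1 \left(-1 + 1\right) = 0 \cdot 1 \cdot 0 = 0 \cdot 0 = 0$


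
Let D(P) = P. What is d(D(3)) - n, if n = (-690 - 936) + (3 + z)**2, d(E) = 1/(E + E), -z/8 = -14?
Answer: -69593/6 ≈ -11599.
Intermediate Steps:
z = 112 (z = -8*(-14) = 112)
d(E) = 1/(2*E)
n = 11599 (n = (-690 - 936) + (3 + 112)**2 = -1626 + 115**2 = -1626 + 13225 = 11599)
d(D(3)) - n = (1/2)/3 - 1*11599 = (1/2)*(1/3) - 11599 = 1/6 - 11599 = -69593/6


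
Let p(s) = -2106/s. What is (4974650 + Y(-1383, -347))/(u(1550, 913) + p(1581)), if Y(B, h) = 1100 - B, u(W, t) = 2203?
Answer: 2622949091/1160279 ≈ 2260.6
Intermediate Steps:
(4974650 + Y(-1383, -347))/(u(1550, 913) + p(1581)) = (4974650 + (1100 - 1*(-1383)))/(2203 - 2106/1581) = (4974650 + (1100 + 1383))/(2203 - 2106*1/1581) = (4974650 + 2483)/(2203 - 702/527) = 4977133/(1160279/527) = 4977133*(527/1160279) = 2622949091/1160279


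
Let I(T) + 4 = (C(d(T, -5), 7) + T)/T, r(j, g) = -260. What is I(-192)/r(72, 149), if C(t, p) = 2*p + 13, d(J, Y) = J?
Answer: 201/16640 ≈ 0.012079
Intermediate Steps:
C(t, p) = 13 + 2*p
I(T) = -4 + (27 + T)/T (I(T) = -4 + ((13 + 2*7) + T)/T = -4 + ((13 + 14) + T)/T = -4 + (27 + T)/T)
I(-192)/r(72, 149) = (-3 + 27/(-192))/(-260) = (-3 + 27*(-1/192))*(-1/260) = (-3 - 9/64)*(-1/260) = -201/64*(-1/260) = 201/16640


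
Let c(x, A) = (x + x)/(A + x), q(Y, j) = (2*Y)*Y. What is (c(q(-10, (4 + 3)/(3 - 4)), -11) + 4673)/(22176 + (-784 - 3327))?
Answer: 883597/3414285 ≈ 0.25879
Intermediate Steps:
q(Y, j) = 2*Y²
c(x, A) = 2*x/(A + x) (c(x, A) = (2*x)/(A + x) = 2*x/(A + x))
(c(q(-10, (4 + 3)/(3 - 4)), -11) + 4673)/(22176 + (-784 - 3327)) = (2*(2*(-10)²)/(-11 + 2*(-10)²) + 4673)/(22176 + (-784 - 3327)) = (2*(2*100)/(-11 + 2*100) + 4673)/(22176 - 4111) = (2*200/(-11 + 200) + 4673)/18065 = (2*200/189 + 4673)*(1/18065) = (2*200*(1/189) + 4673)*(1/18065) = (400/189 + 4673)*(1/18065) = (883597/189)*(1/18065) = 883597/3414285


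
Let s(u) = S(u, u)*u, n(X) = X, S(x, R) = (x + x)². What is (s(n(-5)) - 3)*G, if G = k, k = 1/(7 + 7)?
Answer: -503/14 ≈ -35.929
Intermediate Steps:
S(x, R) = 4*x² (S(x, R) = (2*x)² = 4*x²)
s(u) = 4*u³ (s(u) = (4*u²)*u = 4*u³)
k = 1/14 ≈ 0.071429
G = 1/14 ≈ 0.071429
(s(n(-5)) - 3)*G = (4*(-5)³ - 3)*(1/14) = (4*(-125) - 3)*(1/14) = (-500 - 3)*(1/14) = -503*1/14 = -503/14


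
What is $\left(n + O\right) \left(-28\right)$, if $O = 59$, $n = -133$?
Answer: $2072$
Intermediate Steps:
$\left(n + O\right) \left(-28\right) = \left(-133 + 59\right) \left(-28\right) = \left(-74\right) \left(-28\right) = 2072$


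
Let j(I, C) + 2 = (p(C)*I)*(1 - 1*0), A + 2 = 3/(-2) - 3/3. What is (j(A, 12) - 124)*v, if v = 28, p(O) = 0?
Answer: -3528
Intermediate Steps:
A = -9/2 (A = -2 + (3/(-2) - 3/3) = -2 + (3*(-1/2) - 3*1/3) = -2 + (-3/2 - 1) = -2 - 5/2 = -9/2 ≈ -4.5000)
j(I, C) = -2 (j(I, C) = -2 + (0*I)*(1 - 1*0) = -2 + 0*(1 + 0) = -2 + 0*1 = -2 + 0 = -2)
(j(A, 12) - 124)*v = (-2 - 124)*28 = -126*28 = -3528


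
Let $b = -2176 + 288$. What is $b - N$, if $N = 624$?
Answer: $-2512$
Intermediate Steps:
$b = -1888$
$b - N = -1888 - 624 = -2512$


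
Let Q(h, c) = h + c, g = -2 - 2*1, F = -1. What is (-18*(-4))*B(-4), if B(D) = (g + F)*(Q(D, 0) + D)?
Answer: 2880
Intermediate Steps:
g = -4 (g = -2 - 2 = -4)
Q(h, c) = c + h
B(D) = -10*D (B(D) = (-4 - 1)*((0 + D) + D) = -5*(D + D) = -10*D)
(-18*(-4))*B(-4) = (-18*(-4))*(-10*(-4)) = 72*40 = 2880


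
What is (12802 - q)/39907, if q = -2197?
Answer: 14999/39907 ≈ 0.37585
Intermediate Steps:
(12802 - q)/39907 = (12802 - 1*(-2197))/39907 = (12802 + 2197)*(1/39907) = 14999*(1/39907) = 14999/39907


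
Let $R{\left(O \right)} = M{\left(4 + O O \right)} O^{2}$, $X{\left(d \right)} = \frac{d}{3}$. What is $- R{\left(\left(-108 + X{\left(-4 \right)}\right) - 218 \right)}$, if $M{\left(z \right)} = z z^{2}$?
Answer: $- \frac{864849503518944857344000}{6561} \approx -1.3182 \cdot 10^{20}$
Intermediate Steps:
$X{\left(d \right)} = \frac{d}{3}$ ($X{\left(d \right)} = d \frac{1}{3} = \frac{d}{3}$)
$M{\left(z \right)} = z^{3}$
$R{\left(O \right)} = O^{2} \left(4 + O^{2}\right)^{3}$ ($R{\left(O \right)} = \left(4 + O O\right)^{3} O^{2} = \left(4 + O^{2}\right)^{3} O^{2} = O^{2} \left(4 + O^{2}\right)^{3}$)
$- R{\left(\left(-108 + X{\left(-4 \right)}\right) - 218 \right)} = - \left(\left(-108 + \frac{1}{3} \left(-4\right)\right) - 218\right)^{2} \left(4 + \left(\left(-108 + \frac{1}{3} \left(-4\right)\right) - 218\right)^{2}\right)^{3} = - \left(\left(-108 - \frac{4}{3}\right) - 218\right)^{2} \left(4 + \left(\left(-108 - \frac{4}{3}\right) - 218\right)^{2}\right)^{3} = - \left(- \frac{328}{3} - 218\right)^{2} \left(4 + \left(- \frac{328}{3} - 218\right)^{2}\right)^{3} = - \left(- \frac{982}{3}\right)^{2} \left(4 + \left(- \frac{982}{3}\right)^{2}\right)^{3} = - \frac{964324 \left(4 + \frac{964324}{9}\right)^{3}}{9} = - \frac{964324 \left(\frac{964360}{9}\right)^{3}}{9} = - \frac{964324 \cdot 896845358529856000}{9 \cdot 729} = \left(-1\right) \frac{864849503518944857344000}{6561} = - \frac{864849503518944857344000}{6561}$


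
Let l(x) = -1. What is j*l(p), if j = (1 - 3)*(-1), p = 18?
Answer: -2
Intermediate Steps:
j = 2 (j = -2*(-1) = 2)
j*l(p) = 2*(-1) = -2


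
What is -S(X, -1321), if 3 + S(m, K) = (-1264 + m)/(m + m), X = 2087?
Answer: 11699/4174 ≈ 2.8028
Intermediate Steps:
S(m, K) = -3 + (-1264 + m)/(2*m) (S(m, K) = -3 + (-1264 + m)/(m + m) = -3 + (-1264 + m)/((2*m)) = -3 + (-1264 + m)*(1/(2*m)) = -3 + (-1264 + m)/(2*m))
-S(X, -1321) = -(-5/2 - 632/2087) = -1*(-11699/4174) = 11699/4174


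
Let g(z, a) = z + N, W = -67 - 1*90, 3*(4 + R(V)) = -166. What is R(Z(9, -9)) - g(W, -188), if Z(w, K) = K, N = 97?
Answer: ⅔ ≈ 0.66667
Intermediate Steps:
R(V) = -178/3 (R(V) = -4 + (⅓)*(-166) = -4 - 166/3 = -178/3)
W = -157 (W = -67 - 90 = -157)
g(z, a) = 97 + z (g(z, a) = z + 97 = 97 + z)
R(Z(9, -9)) - g(W, -188) = -178/3 - (97 - 157) = -178/3 - 1*(-60) = -178/3 + 60 = ⅔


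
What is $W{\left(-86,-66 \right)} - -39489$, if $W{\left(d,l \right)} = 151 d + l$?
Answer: $26437$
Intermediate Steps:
$W{\left(d,l \right)} = l + 151 d$
$W{\left(-86,-66 \right)} - -39489 = \left(-66 + 151 \left(-86\right)\right) - -39489 = \left(-66 - 12986\right) + 39489 = -13052 + 39489 = 26437$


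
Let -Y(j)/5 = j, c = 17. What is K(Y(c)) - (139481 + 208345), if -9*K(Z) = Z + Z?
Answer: -3130264/9 ≈ -3.4781e+5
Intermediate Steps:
Y(j) = -5*j
K(Z) = -2*Z/9 (K(Z) = -(Z + Z)/9 = -2*Z/9)
K(Y(c)) - (139481 + 208345) = -(-10)*17/9 - (139481 + 208345) = -2/9*(-85) - 1*347826 = 170/9 - 347826 = -3130264/9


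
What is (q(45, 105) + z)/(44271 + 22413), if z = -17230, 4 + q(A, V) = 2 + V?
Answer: -5709/22228 ≈ -0.25684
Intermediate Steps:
q(A, V) = -2 + V (q(A, V) = -4 + (2 + V) = -2 + V)
(q(45, 105) + z)/(44271 + 22413) = ((-2 + 105) - 17230)/(44271 + 22413) = (103 - 17230)/66684 = -17127*1/66684 = -5709/22228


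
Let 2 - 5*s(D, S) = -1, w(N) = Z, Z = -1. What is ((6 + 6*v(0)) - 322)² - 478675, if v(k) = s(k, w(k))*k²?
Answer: -378819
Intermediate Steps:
w(N) = -1
s(D, S) = ⅗ (s(D, S) = ⅖ - ⅕*(-1) = ⅖ + ⅕ = ⅗)
v(k) = 3*k²/5
((6 + 6*v(0)) - 322)² - 478675 = ((6 + 6*((⅗)*0²)) - 322)² - 478675 = ((6 + 6*((⅗)*0)) - 322)² - 478675 = ((6 + 6*0) - 322)² - 478675 = ((6 + 0) - 322)² - 478675 = (6 - 322)² - 478675 = (-316)² - 478675 = 99856 - 478675 = -378819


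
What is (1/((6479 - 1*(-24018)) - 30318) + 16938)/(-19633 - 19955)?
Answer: -3031903/7086252 ≈ -0.42786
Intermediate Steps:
(1/((6479 - 1*(-24018)) - 30318) + 16938)/(-19633 - 19955) = (1/((6479 + 24018) - 30318) + 16938)/(-39588) = (1/(30497 - 30318) + 16938)*(-1/39588) = (1/179 + 16938)*(-1/39588) = (3031903/179)*(-1/39588) = -3031903/7086252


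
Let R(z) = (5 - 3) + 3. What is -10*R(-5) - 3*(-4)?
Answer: -38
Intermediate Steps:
R(z) = 5 (R(z) = 2 + 3 = 5)
-10*R(-5) - 3*(-4) = -10*5 - 3*(-4) = -50 + 12 = -38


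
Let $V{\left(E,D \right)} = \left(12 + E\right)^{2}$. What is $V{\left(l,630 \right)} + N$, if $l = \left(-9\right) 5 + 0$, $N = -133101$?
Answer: $-132012$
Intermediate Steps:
$l = -45$ ($l = -45 + 0 = -45$)
$V{\left(l,630 \right)} + N = \left(12 - 45\right)^{2} - 133101 = \left(-33\right)^{2} - 133101 = 1089 - 133101 = -132012$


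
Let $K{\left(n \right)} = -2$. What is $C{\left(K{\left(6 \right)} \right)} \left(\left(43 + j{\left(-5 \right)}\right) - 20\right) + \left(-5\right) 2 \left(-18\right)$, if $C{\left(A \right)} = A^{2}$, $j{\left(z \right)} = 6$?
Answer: $296$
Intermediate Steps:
$C{\left(K{\left(6 \right)} \right)} \left(\left(43 + j{\left(-5 \right)}\right) - 20\right) + \left(-5\right) 2 \left(-18\right) = \left(-2\right)^{2} \left(\left(43 + 6\right) - 20\right) + \left(-5\right) 2 \left(-18\right) = 4 \left(49 - 20\right) - -180 = 4 \cdot 29 + 180 = 116 + 180 = 296$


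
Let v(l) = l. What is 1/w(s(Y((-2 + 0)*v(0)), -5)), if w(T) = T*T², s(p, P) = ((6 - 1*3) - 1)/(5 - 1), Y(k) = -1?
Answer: 8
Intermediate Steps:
s(p, P) = ½ (s(p, P) = ((6 - 3) - 1)/4 = (3 - 1)*(¼) = 2*(¼) = ½)
w(T) = T³
1/w(s(Y((-2 + 0)*v(0)), -5)) = 1/((½)³) = 1/(⅛) = 8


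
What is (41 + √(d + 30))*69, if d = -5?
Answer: 3174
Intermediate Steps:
(41 + √(d + 30))*69 = (41 + √(-5 + 30))*69 = (41 + √25)*69 = (41 + 5)*69 = 46*69 = 3174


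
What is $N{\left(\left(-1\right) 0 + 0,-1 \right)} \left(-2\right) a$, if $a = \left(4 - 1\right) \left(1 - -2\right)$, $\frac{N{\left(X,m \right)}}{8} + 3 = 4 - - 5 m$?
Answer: $576$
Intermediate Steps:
$N{\left(X,m \right)} = 8 + 40 m$ ($N{\left(X,m \right)} = -24 + 8 \left(4 - - 5 m\right) = -24 + 8 \left(4 + 5 m\right) = -24 + \left(32 + 40 m\right) = 8 + 40 m$)
$a = 9$ ($a = 3 \left(1 + 2\right) = 3 \cdot 3 = 9$)
$N{\left(\left(-1\right) 0 + 0,-1 \right)} \left(-2\right) a = \left(8 + 40 \left(-1\right)\right) \left(-2\right) 9 = \left(8 - 40\right) \left(-2\right) 9 = \left(-32\right) \left(-2\right) 9 = 64 \cdot 9 = 576$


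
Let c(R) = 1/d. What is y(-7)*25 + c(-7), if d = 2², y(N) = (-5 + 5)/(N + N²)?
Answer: ¼ ≈ 0.25000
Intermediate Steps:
y(N) = 0 (y(N) = 0/(N + N²) = 0)
d = 4
c(R) = ¼ (c(R) = 1/4 = ¼)
y(-7)*25 + c(-7) = 0*25 + ¼ = 0 + ¼ = ¼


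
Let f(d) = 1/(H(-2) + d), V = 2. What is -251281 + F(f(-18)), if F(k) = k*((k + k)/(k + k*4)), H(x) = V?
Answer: -10051241/40 ≈ -2.5128e+5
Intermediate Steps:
H(x) = 2
f(d) = 1/(2 + d)
F(k) = 2*k/5 (F(k) = k*((2*k)/(k + 4*k)) = k*((2*k)/((5*k))) = k*((2*k)*(1/(5*k))) = k*(2/5) = 2*k/5)
-251281 + F(f(-18)) = -251281 + 2/(5*(2 - 18)) = -251281 + (2/5)/(-16) = -251281 + (2/5)*(-1/16) = -251281 - 1/40 = -10051241/40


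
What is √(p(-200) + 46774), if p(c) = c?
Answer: √46574 ≈ 215.81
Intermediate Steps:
√(p(-200) + 46774) = √(-200 + 46774) = √46574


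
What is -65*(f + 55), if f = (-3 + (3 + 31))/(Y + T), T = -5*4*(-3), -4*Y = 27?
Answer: -769535/213 ≈ -3612.8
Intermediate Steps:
Y = -27/4 (Y = -¼*27 = -27/4 ≈ -6.7500)
T = 60 (T = -20*(-3) = 60)
f = 124/213 (f = (-3 + (3 + 31))/(-27/4 + 60) = (-3 + 34)/(213/4) = 31*(4/213) = 124/213 ≈ 0.58216)
-65*(f + 55) = -65*(124/213 + 55) = -65*11839/213 = -769535/213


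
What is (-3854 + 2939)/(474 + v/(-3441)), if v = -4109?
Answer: -3148515/1635143 ≈ -1.9255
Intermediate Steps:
(-3854 + 2939)/(474 + v/(-3441)) = (-3854 + 2939)/(474 - 4109/(-3441)) = -915/(474 - 4109*(-1/3441)) = -915/(474 + 4109/3441) = -915/1635143/3441 = -915*3441/1635143 = -3148515/1635143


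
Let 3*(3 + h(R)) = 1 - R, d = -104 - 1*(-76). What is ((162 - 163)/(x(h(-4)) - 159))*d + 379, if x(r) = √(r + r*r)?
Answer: 179941/475 ≈ 378.82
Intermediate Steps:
d = -28 (d = -104 + 76 = -28)
h(R) = -8/3 - R/3 (h(R) = -3 + (1 - R)/3 = -3 + (⅓ - R/3) = -8/3 - R/3)
x(r) = √(r + r²)
((162 - 163)/(x(h(-4)) - 159))*d + 379 = ((162 - 163)/(√((-8/3 - ⅓*(-4))*(1 + (-8/3 - ⅓*(-4)))) - 159))*(-28) + 379 = -1/(√((-8/3 + 4/3)*(1 + (-8/3 + 4/3))) - 159)*(-28) + 379 = -1/(√(-4*(1 - 4/3)/3) - 159)*(-28) + 379 = -1/(√(-4/3*(-⅓)) - 159)*(-28) + 379 = -1/(√(4/9) - 159)*(-28) + 379 = -1/(⅔ - 159)*(-28) + 379 = -1/(-475/3)*(-28) + 379 = -1*(-3/475)*(-28) + 379 = (3/475)*(-28) + 379 = -84/475 + 379 = 179941/475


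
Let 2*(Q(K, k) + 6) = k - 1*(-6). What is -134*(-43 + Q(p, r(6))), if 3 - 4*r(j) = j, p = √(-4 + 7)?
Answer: 24857/4 ≈ 6214.3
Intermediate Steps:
p = √3 ≈ 1.7320
r(j) = ¾ - j/4
Q(K, k) = -3 + k/2 (Q(K, k) = -6 + (k - 1*(-6))/2 = -6 + (k + 6)/2 = -6 + (6 + k)/2 = -6 + (3 + k/2) = -3 + k/2)
-134*(-43 + Q(p, r(6))) = -134*(-43 + (-3 + (¾ - ¼*6)/2)) = -134*(-43 + (-3 + (¾ - 3/2)/2)) = -134*(-43 + (-3 + (½)*(-¾))) = -134*(-43 + (-3 - 3/8)) = -134*(-43 - 27/8) = -134*(-371/8) = 24857/4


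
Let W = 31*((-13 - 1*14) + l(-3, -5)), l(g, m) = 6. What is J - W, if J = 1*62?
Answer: 713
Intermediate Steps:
J = 62
W = -651 (W = 31*((-13 - 1*14) + 6) = 31*((-13 - 14) + 6) = 31*(-27 + 6) = 31*(-21) = -651)
J - W = 62 - 1*(-651) = 62 + 651 = 713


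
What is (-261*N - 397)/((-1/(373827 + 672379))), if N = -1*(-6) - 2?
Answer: 1507582846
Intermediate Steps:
N = 4 (N = 6 - 2 = 4)
(-261*N - 397)/((-1/(373827 + 672379))) = (-261*4 - 397)/((-1/(373827 + 672379))) = (-1044 - 397)/((-1/1046206)) = -1441/((-1*1/1046206)) = -1441/(-1/1046206) = -1441*(-1046206) = 1507582846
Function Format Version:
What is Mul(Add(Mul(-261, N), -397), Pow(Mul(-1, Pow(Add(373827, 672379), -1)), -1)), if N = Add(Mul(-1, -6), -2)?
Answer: 1507582846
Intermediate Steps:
N = 4 (N = Add(6, -2) = 4)
Mul(Add(Mul(-261, N), -397), Pow(Mul(-1, Pow(Add(373827, 672379), -1)), -1)) = Mul(Add(Mul(-261, 4), -397), Pow(Mul(-1, Pow(Add(373827, 672379), -1)), -1)) = Mul(Add(-1044, -397), Pow(Mul(-1, Pow(1046206, -1)), -1)) = Mul(-1441, Pow(Mul(-1, Rational(1, 1046206)), -1)) = Mul(-1441, Pow(Rational(-1, 1046206), -1)) = Mul(-1441, -1046206) = 1507582846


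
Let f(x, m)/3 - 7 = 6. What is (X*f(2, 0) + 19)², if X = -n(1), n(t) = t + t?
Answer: 3481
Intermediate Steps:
n(t) = 2*t
f(x, m) = 39 (f(x, m) = 21 + 3*6 = 21 + 18 = 39)
X = -2 ≈ -2.0000
(X*f(2, 0) + 19)² = (-2*39 + 19)² = (-78 + 19)² = (-59)² = 3481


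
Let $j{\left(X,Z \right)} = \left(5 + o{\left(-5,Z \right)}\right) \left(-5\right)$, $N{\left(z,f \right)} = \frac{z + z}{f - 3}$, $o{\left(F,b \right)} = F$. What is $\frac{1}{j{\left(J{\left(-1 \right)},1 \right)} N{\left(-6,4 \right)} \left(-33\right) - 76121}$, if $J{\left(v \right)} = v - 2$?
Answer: $- \frac{1}{76121} \approx -1.3137 \cdot 10^{-5}$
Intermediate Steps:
$N{\left(z,f \right)} = \frac{2 z}{-3 + f}$
$J{\left(v \right)} = -2 + v$ ($J{\left(v \right)} = v - 2 = -2 + v$)
$j{\left(X,Z \right)} = 0$ ($j{\left(X,Z \right)} = \left(5 - 5\right) \left(-5\right) = 0 \left(-5\right) = 0$)
$\frac{1}{j{\left(J{\left(-1 \right)},1 \right)} N{\left(-6,4 \right)} \left(-33\right) - 76121} = \frac{1}{0 \cdot 2 \left(-6\right) \frac{1}{-3 + 4} \left(-33\right) - 76121} = \frac{1}{0 \cdot 2 \left(-6\right) 1^{-1} \left(-33\right) - 76121} = \frac{1}{0 \cdot 2 \left(-6\right) 1 \left(-33\right) - 76121} = \frac{1}{0 \left(-12\right) \left(-33\right) - 76121} = \frac{1}{0 \left(-33\right) - 76121} = \frac{1}{0 - 76121} = \frac{1}{-76121} = - \frac{1}{76121}$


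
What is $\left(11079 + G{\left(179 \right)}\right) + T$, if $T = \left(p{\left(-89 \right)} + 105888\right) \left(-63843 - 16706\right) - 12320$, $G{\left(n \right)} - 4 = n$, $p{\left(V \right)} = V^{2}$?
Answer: $-9167202199$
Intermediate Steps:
$G{\left(n \right)} = 4 + n$
$T = -9167213461$ ($T = \left(\left(-89\right)^{2} + 105888\right) \left(-63843 - 16706\right) - 12320 = \left(7921 + 105888\right) \left(-63843 - 16706\right) - 12320 = 113809 \left(-63843 - 16706\right) - 12320 = 113809 \left(-80549\right) - 12320 = -9167201141 - 12320 = -9167213461$)
$\left(11079 + G{\left(179 \right)}\right) + T = \left(11079 + \left(4 + 179\right)\right) - 9167213461 = \left(11079 + 183\right) - 9167213461 = 11262 - 9167213461 = -9167202199$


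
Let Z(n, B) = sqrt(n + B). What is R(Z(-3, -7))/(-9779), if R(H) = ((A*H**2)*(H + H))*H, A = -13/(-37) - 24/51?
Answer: 15000/6150991 ≈ 0.0024386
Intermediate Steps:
A = -75/629 (A = -13*(-1/37) - 24*1/51 = 13/37 - 8/17 = -75/629 ≈ -0.11924)
Z(n, B) = sqrt(B + n)
R(H) = -150*H**4/629 (R(H) = ((-75*H**2/629)*(H + H))*H = ((-75*H**2/629)*(2*H))*H = (-150*H**3/629)*H = -150*H**4/629)
R(Z(-3, -7))/(-9779) = -150*(-7 - 3)**2/629/(-9779) = -150*(sqrt(-10))**4/629*(-1/9779) = -150*(I*sqrt(10))**4/629*(-1/9779) = -150/629*100*(-1/9779) = -15000/629*(-1/9779) = 15000/6150991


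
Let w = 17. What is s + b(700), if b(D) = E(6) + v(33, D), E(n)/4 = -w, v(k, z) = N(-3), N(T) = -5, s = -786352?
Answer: -786425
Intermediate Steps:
v(k, z) = -5
E(n) = -68 (E(n) = 4*(-1*17) = 4*(-17) = -68)
b(D) = -73 (b(D) = -68 - 5 = -73)
s + b(700) = -786352 - 73 = -786425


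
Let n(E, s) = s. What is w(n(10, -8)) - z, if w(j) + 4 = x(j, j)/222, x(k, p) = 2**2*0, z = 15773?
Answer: -15777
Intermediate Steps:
x(k, p) = 0 (x(k, p) = 4*0 = 0)
w(j) = -4 (w(j) = -4 + 0/222 = -4 + 0*(1/222) = -4 + 0 = -4)
w(n(10, -8)) - z = -4 - 1*15773 = -4 - 15773 = -15777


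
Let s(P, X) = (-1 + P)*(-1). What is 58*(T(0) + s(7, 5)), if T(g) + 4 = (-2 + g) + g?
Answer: -696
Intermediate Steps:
s(P, X) = 1 - P
T(g) = -6 + 2*g (T(g) = -4 + ((-2 + g) + g) = -4 + (-2 + 2*g) = -6 + 2*g)
58*(T(0) + s(7, 5)) = 58*((-6 + 2*0) + (1 - 1*7)) = 58*((-6 + 0) + (1 - 7)) = 58*(-6 - 6) = 58*(-12) = -696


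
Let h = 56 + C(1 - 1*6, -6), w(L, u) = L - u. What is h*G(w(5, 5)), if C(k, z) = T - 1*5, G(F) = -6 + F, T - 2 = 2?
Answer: -330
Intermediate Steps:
T = 4 (T = 2 + 2 = 4)
C(k, z) = -1 (C(k, z) = 4 - 1*5 = 4 - 5 = -1)
h = 55 (h = 56 - 1 = 55)
h*G(w(5, 5)) = 55*(-6 + (5 - 1*5)) = 55*(-6 + (5 - 5)) = 55*(-6 + 0) = 55*(-6) = -330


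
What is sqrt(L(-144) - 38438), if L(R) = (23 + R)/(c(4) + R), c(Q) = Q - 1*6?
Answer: I*sqrt(819326742)/146 ≈ 196.05*I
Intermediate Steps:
c(Q) = -6 + Q (c(Q) = Q - 6 = -6 + Q)
L(R) = (23 + R)/(-2 + R) (L(R) = (23 + R)/((-6 + 4) + R) = (23 + R)/(-2 + R))
sqrt(L(-144) - 38438) = sqrt((23 - 144)/(-2 - 144) - 38438) = sqrt(-121/(-146) - 38438) = sqrt(-1/146*(-121) - 38438) = sqrt(121/146 - 38438) = sqrt(-5611827/146) = I*sqrt(819326742)/146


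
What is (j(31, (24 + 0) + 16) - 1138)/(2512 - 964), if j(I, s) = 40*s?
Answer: 77/258 ≈ 0.29845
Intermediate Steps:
(j(31, (24 + 0) + 16) - 1138)/(2512 - 964) = (40*((24 + 0) + 16) - 1138)/(2512 - 964) = (40*(24 + 16) - 1138)/1548 = (40*40 - 1138)*(1/1548) = (1600 - 1138)*(1/1548) = 462*(1/1548) = 77/258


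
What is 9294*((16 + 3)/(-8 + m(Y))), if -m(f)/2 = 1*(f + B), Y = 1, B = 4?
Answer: -29431/3 ≈ -9810.3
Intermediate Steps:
m(f) = -8 - 2*f (m(f) = -2*(f + 4) = -2*(4 + f) = -8 - 2*f)
9294*((16 + 3)/(-8 + m(Y))) = 9294*((16 + 3)/(-8 + (-8 - 2*1))) = 9294*(19/(-8 + (-8 - 2))) = 9294*(19/(-8 - 10)) = 9294*(19/(-18)) = 9294*(19*(-1/18)) = 9294*(-19/18) = -29431/3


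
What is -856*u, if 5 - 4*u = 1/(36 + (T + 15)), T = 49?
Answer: -53393/50 ≈ -1067.9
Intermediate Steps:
u = 499/400 (u = 5/4 - 1/(4*(36 + (49 + 15))) = 5/4 - 1/(4*(36 + 64)) = 5/4 - ¼/100 = 5/4 - ¼*1/100 = 5/4 - 1/400 = 499/400 ≈ 1.2475)
-856*u = -856*499/400 = -53393/50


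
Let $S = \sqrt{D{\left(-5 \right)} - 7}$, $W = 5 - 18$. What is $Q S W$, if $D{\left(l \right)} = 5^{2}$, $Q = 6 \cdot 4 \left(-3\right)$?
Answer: $2808 \sqrt{2} \approx 3971.1$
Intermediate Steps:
$W = -13$ ($W = 5 - 18 = -13$)
$Q = -72$ ($Q = 24 \left(-3\right) = -72$)
$D{\left(l \right)} = 25$
$S = 3 \sqrt{2}$ ($S = \sqrt{25 - 7} = \sqrt{18} = 3 \sqrt{2} \approx 4.2426$)
$Q S W = - 72 \cdot 3 \sqrt{2} \left(-13\right) = - 216 \sqrt{2} \left(-13\right) = 2808 \sqrt{2}$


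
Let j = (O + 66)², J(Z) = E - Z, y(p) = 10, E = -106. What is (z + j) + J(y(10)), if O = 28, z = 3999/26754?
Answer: 77766293/8918 ≈ 8720.2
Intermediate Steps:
z = 1333/8918 (z = 3999*(1/26754) = 1333/8918 ≈ 0.14947)
J(Z) = -106 - Z
j = 8836 (j = (28 + 66)² = 94² = 8836)
(z + j) + J(y(10)) = (1333/8918 + 8836) + (-106 - 1*10) = 78800781/8918 + (-106 - 10) = 78800781/8918 - 116 = 77766293/8918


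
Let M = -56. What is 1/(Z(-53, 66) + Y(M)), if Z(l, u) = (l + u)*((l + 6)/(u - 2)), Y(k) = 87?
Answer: 64/4957 ≈ 0.012911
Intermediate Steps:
Z(l, u) = (6 + l)*(l + u)/(-2 + u) (Z(l, u) = (l + u)*((6 + l)/(-2 + u)) = (6 + l)*(l + u)/(-2 + u))
1/(Z(-53, 66) + Y(M)) = 1/(((-53)**2 + 6*(-53) + 6*66 - 53*66)/(-2 + 66) + 87) = 1/((2809 - 318 + 396 - 3498)/64 + 87) = 1/((1/64)*(-611) + 87) = 1/(-611/64 + 87) = 1/(4957/64) = 64/4957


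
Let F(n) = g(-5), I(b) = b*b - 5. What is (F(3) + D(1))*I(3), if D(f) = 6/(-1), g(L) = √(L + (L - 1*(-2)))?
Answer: -24 + 8*I*√2 ≈ -24.0 + 11.314*I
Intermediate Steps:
g(L) = √(2 + 2*L) (g(L) = √(L + (L + 2)) = √(L + (2 + L)) = √(2 + 2*L))
I(b) = -5 + b² (I(b) = b² - 5 = -5 + b²)
F(n) = 2*I*√2 (F(n) = √(2 + 2*(-5)) = √(2 - 10) = √(-8) = 2*I*√2)
D(f) = -6 (D(f) = 6*(-1) = -6)
(F(3) + D(1))*I(3) = (2*I*√2 - 6)*(-5 + 3²) = (-6 + 2*I*√2)*(-5 + 9) = (-6 + 2*I*√2)*4 = -24 + 8*I*√2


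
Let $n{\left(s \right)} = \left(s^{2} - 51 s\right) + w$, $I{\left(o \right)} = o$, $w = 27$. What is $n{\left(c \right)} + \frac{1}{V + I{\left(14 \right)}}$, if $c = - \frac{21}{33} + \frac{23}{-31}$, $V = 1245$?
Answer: $\frac{14521745844}{146397779} \approx 99.194$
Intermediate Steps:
$c = - \frac{470}{341}$ ($c = \left(-21\right) \frac{1}{33} + 23 \left(- \frac{1}{31}\right) = - \frac{7}{11} - \frac{23}{31} = - \frac{470}{341} \approx -1.3783$)
$n{\left(s \right)} = 27 + s^{2} - 51 s$ ($n{\left(s \right)} = \left(s^{2} - 51 s\right) + 27 = 27 + s^{2} - 51 s$)
$n{\left(c \right)} + \frac{1}{V + I{\left(14 \right)}} = \left(27 + \left(- \frac{470}{341}\right)^{2} - - \frac{23970}{341}\right) + \frac{1}{1245 + 14} = \left(27 + \frac{220900}{116281} + \frac{23970}{341}\right) + \frac{1}{1259} = \frac{11534257}{116281} + \frac{1}{1259} = \frac{14521745844}{146397779}$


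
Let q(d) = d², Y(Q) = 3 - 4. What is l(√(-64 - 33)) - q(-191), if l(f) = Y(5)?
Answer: -36482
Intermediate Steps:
Y(Q) = -1
l(f) = -1
l(√(-64 - 33)) - q(-191) = -1 - 1*(-191)² = -1 - 1*36481 = -1 - 36481 = -36482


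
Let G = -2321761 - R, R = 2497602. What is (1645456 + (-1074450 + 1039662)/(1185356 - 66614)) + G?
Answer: -591797183297/186457 ≈ -3.1739e+6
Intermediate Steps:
G = -4819363 (G = -2321761 - 1*2497602 = -2321761 - 2497602 = -4819363)
(1645456 + (-1074450 + 1039662)/(1185356 - 66614)) + G = (1645456 + (-1074450 + 1039662)/(1185356 - 66614)) - 4819363 = (1645456 - 34788/1118742) - 4819363 = (1645456 - 34788*1/1118742) - 4819363 = (1645456 - 5798/186457) - 4819363 = 306806783594/186457 - 4819363 = -591797183297/186457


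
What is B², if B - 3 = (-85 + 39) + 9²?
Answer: 1444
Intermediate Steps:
B = 38 (B = 3 + ((-85 + 39) + 9²) = 3 + (-46 + 81) = 3 + 35 = 38)
B² = 38² = 1444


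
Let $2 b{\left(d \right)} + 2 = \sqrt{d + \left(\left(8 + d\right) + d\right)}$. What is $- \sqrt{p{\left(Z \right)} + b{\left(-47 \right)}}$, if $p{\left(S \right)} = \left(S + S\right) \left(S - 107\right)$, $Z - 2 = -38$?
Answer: $- \frac{\sqrt{41180 + 2 i \sqrt{133}}}{2} \approx -101.46 - 0.028415 i$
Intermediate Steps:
$Z = -36$ ($Z = 2 - 38 = -36$)
$p{\left(S \right)} = 2 S \left(-107 + S\right)$
$b{\left(d \right)} = -1 + \frac{\sqrt{8 + 3 d}}{2}$ ($b{\left(d \right)} = -1 + \frac{\sqrt{d + \left(\left(8 + d\right) + d\right)}}{2} = -1 + \frac{\sqrt{d + \left(8 + 2 d\right)}}{2} = -1 + \frac{\sqrt{8 + 3 d}}{2}$)
$- \sqrt{p{\left(Z \right)} + b{\left(-47 \right)}} = - \sqrt{2 \left(-36\right) \left(-107 - 36\right) - \left(1 - \frac{\sqrt{8 + 3 \left(-47\right)}}{2}\right)} = - \sqrt{2 \left(-36\right) \left(-143\right) - \left(1 - \frac{\sqrt{8 - 141}}{2}\right)} = - \sqrt{10296 - \left(1 - \frac{\sqrt{-133}}{2}\right)} = - \sqrt{10296 - \left(1 - \frac{i \sqrt{133}}{2}\right)} = - \sqrt{10295 + \frac{i \sqrt{133}}{2}}$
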